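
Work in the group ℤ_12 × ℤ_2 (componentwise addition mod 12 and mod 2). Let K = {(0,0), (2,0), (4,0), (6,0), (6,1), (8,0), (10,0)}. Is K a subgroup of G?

No

|K| = 7 does not divide |G| = 24, so by Lagrange K is not a subgroup.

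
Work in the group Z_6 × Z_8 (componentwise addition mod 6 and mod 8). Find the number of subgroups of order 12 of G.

|G| = 48 and 12 | 48, so subgroups of order 12 are possible by Lagrange.
The subgroups of order 12 are: {(0,0), (0,2), (0,4), (0,6), (2,0), (2,2), (2,4), (2,6), (4,0), (4,2), (4,4), (4,6)}; {(0,0), (0,4), (1,0), (1,4), (2,0), (2,4), (3,0), (3,4), (4,0), (4,4), (5,0), (5,4)}; {(0,0), (0,4), (1,2), (1,6), (2,0), (2,4), (3,2), (3,6), (4,0), (4,4), (5,2), (5,6)}.
So G has 3 subgroups of order 12.

3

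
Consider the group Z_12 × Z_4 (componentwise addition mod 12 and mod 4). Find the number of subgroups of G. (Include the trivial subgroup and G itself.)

|G| = 48, so by Lagrange every subgroup order divides 48. Divisors: 1, 2, 3, 4, 6, 8, 12, 16, 24, 48.
Subgroups by order — order 1: 1; order 2: 3; order 3: 1; order 4: 7; order 6: 3; order 8: 3; order 12: 7; order 16: 1; order 24: 3; order 48: 1.
Total: 1 + 3 + 1 + 7 + 3 + 3 + 7 + 1 + 3 + 1 = 30.

30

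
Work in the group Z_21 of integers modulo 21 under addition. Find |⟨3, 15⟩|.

|⟨3⟩| = 7 and |⟨15⟩| = 7, so |H| is a multiple of lcm(7, 7) = 7 and divides |G| = 21.
Closing under the operation: H = {0, 3, 6, 9, 12, 15, 18}, so |H| = 7.

7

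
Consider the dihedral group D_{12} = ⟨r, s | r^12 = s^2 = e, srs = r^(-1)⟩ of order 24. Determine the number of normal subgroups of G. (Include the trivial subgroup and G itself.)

G has 34 subgroups. Checking conjugation-invariance by order — order 1: 1/1 normal; order 2: 1/13 normal; order 3: 1/1 normal; order 4: 1/7 normal; order 6: 1/5 normal; order 8: 0/3 normal; order 12: 3/3 normal; order 24: 1/1 normal.
Total normal subgroups: 9.

9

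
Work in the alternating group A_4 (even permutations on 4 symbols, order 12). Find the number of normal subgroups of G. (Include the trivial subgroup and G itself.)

G has 10 subgroups. Checking conjugation-invariance by order — order 1: 1/1 normal; order 2: 0/3 normal; order 3: 0/4 normal; order 4: 1/1 normal; order 12: 1/1 normal.
Total normal subgroups: 3.

3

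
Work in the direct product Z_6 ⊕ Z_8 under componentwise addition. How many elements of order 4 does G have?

4

An element (a,b) has order lcm(ord(a), ord(b)); count pairs with lcm equal to 4.
Enumerating gives 4 such elements.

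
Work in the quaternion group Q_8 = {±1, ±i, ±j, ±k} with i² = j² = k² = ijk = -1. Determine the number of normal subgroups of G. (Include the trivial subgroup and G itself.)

G has 6 subgroups. Checking conjugation-invariance by order — order 1: 1/1 normal; order 2: 1/1 normal; order 4: 3/3 normal; order 8: 1/1 normal.
Total normal subgroups: 6.

6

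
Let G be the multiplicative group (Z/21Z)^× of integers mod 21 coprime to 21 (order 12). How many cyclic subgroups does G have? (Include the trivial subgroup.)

8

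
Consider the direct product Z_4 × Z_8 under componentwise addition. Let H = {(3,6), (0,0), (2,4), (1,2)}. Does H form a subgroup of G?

Yes

|H| = 4 divides |G| = 32, consistent with Lagrange.
H contains the identity, every element's inverse is in H, and H is closed under +: it is a subgroup.
In fact H = ⟨(1,2)⟩.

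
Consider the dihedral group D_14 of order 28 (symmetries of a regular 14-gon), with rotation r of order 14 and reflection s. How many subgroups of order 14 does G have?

3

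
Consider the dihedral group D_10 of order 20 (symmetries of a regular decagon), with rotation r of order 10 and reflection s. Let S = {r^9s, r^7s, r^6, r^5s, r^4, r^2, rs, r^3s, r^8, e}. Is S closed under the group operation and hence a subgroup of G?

|S| = 10 divides |G| = 20, consistent with Lagrange.
S contains the identity, every element's inverse is in S, and S is closed under ·: it is a subgroup.

Yes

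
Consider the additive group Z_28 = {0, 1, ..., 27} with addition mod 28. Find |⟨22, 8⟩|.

|⟨22⟩| = 14 and |⟨8⟩| = 7, so |H| is a multiple of lcm(14, 7) = 14 and divides |G| = 28.
Closing under the operation: H = {0, 2, 4, 6, 8, 10, 12, 14, 16, 18, 20, 22, 24, 26}, so |H| = 14.

14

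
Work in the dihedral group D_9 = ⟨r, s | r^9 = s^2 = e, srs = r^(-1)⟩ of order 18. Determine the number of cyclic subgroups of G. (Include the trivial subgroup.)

Each element a generates a cyclic subgroup ⟨a⟩; distinct elements may generate the same one (a cyclic group of order d has φ(d) generators).
Cyclic subgroups by order — order 1: 1; order 2: 9; order 3: 1; order 9: 1.
Total: 12.

12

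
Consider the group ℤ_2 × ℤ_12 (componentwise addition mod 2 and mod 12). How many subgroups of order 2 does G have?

3

|G| = 24 and 2 | 24, so subgroups of order 2 are possible by Lagrange.
The subgroups of order 2 are: {(0,0), (0,6)}; {(0,0), (1,0)}; {(0,0), (1,6)}.
So G has 3 subgroups of order 2.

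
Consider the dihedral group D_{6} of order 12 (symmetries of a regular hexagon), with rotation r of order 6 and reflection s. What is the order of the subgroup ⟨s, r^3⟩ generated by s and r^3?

4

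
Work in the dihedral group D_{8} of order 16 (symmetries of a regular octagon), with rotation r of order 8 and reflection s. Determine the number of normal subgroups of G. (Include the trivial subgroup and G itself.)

7

G has 19 subgroups. Checking conjugation-invariance by order — order 1: 1/1 normal; order 2: 1/9 normal; order 4: 1/5 normal; order 8: 3/3 normal; order 16: 1/1 normal.
Total normal subgroups: 7.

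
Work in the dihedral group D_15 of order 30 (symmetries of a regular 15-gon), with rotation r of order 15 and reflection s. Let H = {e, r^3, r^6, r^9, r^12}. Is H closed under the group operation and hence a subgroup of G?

|H| = 5 divides |G| = 30, consistent with Lagrange.
H contains the identity, every element's inverse is in H, and H is closed under ·: it is a subgroup.
In fact H = ⟨r^9⟩.

Yes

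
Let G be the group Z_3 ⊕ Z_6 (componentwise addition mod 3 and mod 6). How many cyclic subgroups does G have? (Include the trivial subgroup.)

10

Group the elements of G by the cyclic subgroup they generate; each cyclic subgroup of order d accounts for φ(d) elements.
Cyclic subgroups by order — order 1: 1; order 2: 1; order 3: 4; order 6: 4.
Total: 10.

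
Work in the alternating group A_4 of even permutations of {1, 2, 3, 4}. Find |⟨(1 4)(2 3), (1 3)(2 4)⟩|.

4

|⟨(1 4)(2 3)⟩| = 2 and |⟨(1 3)(2 4)⟩| = 2, so |H| is a multiple of lcm(2, 2) = 2 and divides |G| = 12.
Closing under the operation: H = {e, (1 2)(3 4), (1 3)(2 4), (1 4)(2 3)}, so |H| = 4.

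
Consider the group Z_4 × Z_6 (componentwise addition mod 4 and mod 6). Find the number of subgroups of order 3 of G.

1

|G| = 24 and 3 | 24, so subgroups of order 3 are possible by Lagrange.
The subgroups of order 3 are: {(0,0), (0,2), (0,4)}.
So G has 1 subgroup of order 3.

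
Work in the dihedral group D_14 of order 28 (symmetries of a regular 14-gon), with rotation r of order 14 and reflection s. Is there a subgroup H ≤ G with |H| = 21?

21 does not divide |G| = 28, so by Lagrange no subgroup of order 21 exists.

No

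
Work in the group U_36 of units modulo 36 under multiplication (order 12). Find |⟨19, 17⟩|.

|⟨19⟩| = 2 and |⟨17⟩| = 2, so |H| is a multiple of lcm(2, 2) = 2 and divides |G| = 12.
Closing under the operation: H = {1, 17, 19, 35}, so |H| = 4.

4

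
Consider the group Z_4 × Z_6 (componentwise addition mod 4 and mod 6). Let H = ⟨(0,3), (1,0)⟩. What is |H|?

|⟨(0,3)⟩| = 2 and |⟨(1,0)⟩| = 4, so |H| is a multiple of lcm(2, 4) = 4 and divides |G| = 24.
Closing under the operation: H = {(0,0), (0,3), (1,0), (1,3), (2,0), (2,3), (3,0), (3,3)}, so |H| = 8.

8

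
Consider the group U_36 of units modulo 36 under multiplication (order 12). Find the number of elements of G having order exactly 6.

6

The elements of order 6 are: 5, 7, 11, 23, 29, 31.
That's 6.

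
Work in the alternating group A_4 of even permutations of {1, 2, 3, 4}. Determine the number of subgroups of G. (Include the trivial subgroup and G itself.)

10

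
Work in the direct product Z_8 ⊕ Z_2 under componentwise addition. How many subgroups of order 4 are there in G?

3

|G| = 16 and 4 | 16, so subgroups of order 4 are possible by Lagrange.
The subgroups of order 4 are: {(0,0), (0,1), (4,0), (4,1)}; {(0,0), (2,0), (4,0), (6,0)}; {(0,0), (2,1), (4,0), (6,1)}.
So G has 3 subgroups of order 4.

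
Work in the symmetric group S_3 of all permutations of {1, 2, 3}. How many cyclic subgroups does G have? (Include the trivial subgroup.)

Group the elements of G by the cyclic subgroup they generate; each cyclic subgroup of order d accounts for φ(d) elements.
Cyclic subgroups by order — order 1: 1; order 2: 3; order 3: 1.
Total: 5.

5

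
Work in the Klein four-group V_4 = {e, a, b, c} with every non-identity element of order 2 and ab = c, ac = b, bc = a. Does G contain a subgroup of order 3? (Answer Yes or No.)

No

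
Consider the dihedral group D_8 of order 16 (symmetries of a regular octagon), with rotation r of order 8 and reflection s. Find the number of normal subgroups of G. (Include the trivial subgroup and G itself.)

7

G has 19 subgroups. Checking conjugation-invariance by order — order 1: 1/1 normal; order 2: 1/9 normal; order 4: 1/5 normal; order 8: 3/3 normal; order 16: 1/1 normal.
Total normal subgroups: 7.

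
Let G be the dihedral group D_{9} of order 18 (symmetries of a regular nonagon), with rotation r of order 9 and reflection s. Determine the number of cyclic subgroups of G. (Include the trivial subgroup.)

Each element a generates a cyclic subgroup ⟨a⟩; distinct elements may generate the same one (a cyclic group of order d has φ(d) generators).
Cyclic subgroups by order — order 1: 1; order 2: 9; order 3: 1; order 9: 1.
Total: 12.

12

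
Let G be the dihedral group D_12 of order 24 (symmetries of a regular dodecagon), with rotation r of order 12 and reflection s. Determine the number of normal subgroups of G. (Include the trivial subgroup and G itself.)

G has 34 subgroups. Checking conjugation-invariance by order — order 1: 1/1 normal; order 2: 1/13 normal; order 3: 1/1 normal; order 4: 1/7 normal; order 6: 1/5 normal; order 8: 0/3 normal; order 12: 3/3 normal; order 24: 1/1 normal.
Total normal subgroups: 9.

9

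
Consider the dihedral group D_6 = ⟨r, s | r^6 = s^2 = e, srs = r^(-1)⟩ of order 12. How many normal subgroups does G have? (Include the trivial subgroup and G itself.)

7

G has 16 subgroups. Checking conjugation-invariance by order — order 1: 1/1 normal; order 2: 1/7 normal; order 3: 1/1 normal; order 4: 0/3 normal; order 6: 3/3 normal; order 12: 1/1 normal.
Total normal subgroups: 7.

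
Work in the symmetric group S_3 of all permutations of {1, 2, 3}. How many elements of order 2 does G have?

The elements of order 2 are: (2 3), (1 2), (1 3).
That's 3.

3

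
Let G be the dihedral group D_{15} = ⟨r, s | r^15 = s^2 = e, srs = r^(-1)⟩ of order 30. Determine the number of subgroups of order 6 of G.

5

|G| = 30 and 6 | 30, so subgroups of order 6 are possible by Lagrange.
The subgroups of order 6 are: {e, r^5, r^10, s, r^5s, r^10s}; {e, r^5, r^10, rs, r^6s, r^11s}; {e, r^5, r^10, r^2s, r^7s, r^12s}; {e, r^5, r^10, r^3s, r^8s, r^13s}; … (5 in all).
So G has 5 subgroups of order 6.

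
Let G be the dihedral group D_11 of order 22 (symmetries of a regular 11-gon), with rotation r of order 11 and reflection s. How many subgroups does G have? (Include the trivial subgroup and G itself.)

14

|G| = 22, so by Lagrange every subgroup order divides 22. Divisors: 1, 2, 11, 22.
Subgroups by order — order 1: 1; order 2: 11; order 11: 1; order 22: 1.
Total: 1 + 11 + 1 + 1 = 14.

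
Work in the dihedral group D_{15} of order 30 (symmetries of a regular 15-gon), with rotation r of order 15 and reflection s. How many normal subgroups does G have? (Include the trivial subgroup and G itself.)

5

G has 28 subgroups. Checking conjugation-invariance by order — order 1: 1/1 normal; order 2: 0/15 normal; order 3: 1/1 normal; order 5: 1/1 normal; order 6: 0/5 normal; order 10: 0/3 normal; order 15: 1/1 normal; order 30: 1/1 normal.
Total normal subgroups: 5.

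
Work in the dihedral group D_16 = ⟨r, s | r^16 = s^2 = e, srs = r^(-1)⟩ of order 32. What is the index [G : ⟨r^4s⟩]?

|⟨r^4s⟩| = 2 and |G| = 32.
By Lagrange, [G : H] = |G|/|H| = 32/2 = 16.

16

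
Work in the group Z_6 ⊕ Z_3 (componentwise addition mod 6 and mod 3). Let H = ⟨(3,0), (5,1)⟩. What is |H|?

6

|⟨(3,0)⟩| = 2 and |⟨(5,1)⟩| = 6, so |H| is a multiple of lcm(2, 6) = 6 and divides |G| = 18.
Closing under the operation: H = {(0,0), (1,2), (2,1), (3,0), (4,2), (5,1)}, so |H| = 6.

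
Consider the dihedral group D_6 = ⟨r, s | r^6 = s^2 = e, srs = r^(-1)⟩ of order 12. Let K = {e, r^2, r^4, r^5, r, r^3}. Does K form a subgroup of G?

Yes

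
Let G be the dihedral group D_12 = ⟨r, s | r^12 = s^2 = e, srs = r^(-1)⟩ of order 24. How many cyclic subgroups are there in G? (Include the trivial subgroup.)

18

A cyclic subgroup of order d is generated by each of its φ(d) elements of order d, so the cyclic subgroups of order d number (#elements of order d)/φ(d).
Cyclic subgroups by order — order 1: 1; order 2: 13; order 3: 1; order 4: 1; order 6: 1; order 12: 1.
Total: 18.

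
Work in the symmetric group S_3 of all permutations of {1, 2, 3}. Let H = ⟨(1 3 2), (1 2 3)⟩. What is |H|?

3

|⟨(1 3 2)⟩| = 3 and |⟨(1 2 3)⟩| = 3, so |H| is a multiple of lcm(3, 3) = 3 and divides |G| = 6.
Closing under the operation: H = {e, (1 2 3), (1 3 2)}, so |H| = 3.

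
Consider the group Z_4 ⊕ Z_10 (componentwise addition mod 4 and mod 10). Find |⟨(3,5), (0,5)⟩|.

8

|⟨(3,5)⟩| = 4 and |⟨(0,5)⟩| = 2, so |H| is a multiple of lcm(4, 2) = 4 and divides |G| = 40.
Closing under the operation: H = {(0,0), (0,5), (1,0), (1,5), (2,0), (2,5), (3,0), (3,5)}, so |H| = 8.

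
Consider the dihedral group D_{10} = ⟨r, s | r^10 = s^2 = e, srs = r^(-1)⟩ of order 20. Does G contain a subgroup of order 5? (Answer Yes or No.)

Yes

5 | 20. A subgroup of order 5 is {e, r^2, r^4, r^6, r^8}.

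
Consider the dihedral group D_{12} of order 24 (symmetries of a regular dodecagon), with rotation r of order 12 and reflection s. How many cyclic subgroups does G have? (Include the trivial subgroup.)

18

A cyclic subgroup of order d is generated by each of its φ(d) elements of order d, so the cyclic subgroups of order d number (#elements of order d)/φ(d).
Cyclic subgroups by order — order 1: 1; order 2: 13; order 3: 1; order 4: 1; order 6: 1; order 12: 1.
Total: 18.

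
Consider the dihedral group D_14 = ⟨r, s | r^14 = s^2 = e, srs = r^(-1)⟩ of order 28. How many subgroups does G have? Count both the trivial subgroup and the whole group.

|G| = 28, so by Lagrange every subgroup order divides 28. Divisors: 1, 2, 4, 7, 14, 28.
Subgroups by order — order 1: 1; order 2: 15; order 4: 7; order 7: 1; order 14: 3; order 28: 1.
Total: 1 + 15 + 7 + 1 + 3 + 1 = 28.

28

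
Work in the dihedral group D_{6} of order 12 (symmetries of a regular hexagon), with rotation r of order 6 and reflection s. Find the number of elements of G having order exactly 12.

No element of G has order 12 (even though 12 | 12).

0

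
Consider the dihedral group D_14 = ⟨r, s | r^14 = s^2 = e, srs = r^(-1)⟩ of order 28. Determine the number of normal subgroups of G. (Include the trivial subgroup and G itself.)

7

G has 28 subgroups. Checking conjugation-invariance by order — order 1: 1/1 normal; order 2: 1/15 normal; order 4: 0/7 normal; order 7: 1/1 normal; order 14: 3/3 normal; order 28: 1/1 normal.
Total normal subgroups: 7.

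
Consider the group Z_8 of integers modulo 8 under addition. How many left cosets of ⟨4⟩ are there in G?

4

|⟨4⟩| = 2 and |G| = 8.
By Lagrange, [G : H] = |G|/|H| = 8/2 = 4.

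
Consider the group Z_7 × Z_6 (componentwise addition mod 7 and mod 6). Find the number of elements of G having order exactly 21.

An element (a,b) has order lcm(ord(a), ord(b)); count pairs with lcm equal to 21.
Enumerating gives 12 such elements.

12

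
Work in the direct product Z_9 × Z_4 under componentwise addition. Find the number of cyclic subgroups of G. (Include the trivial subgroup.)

9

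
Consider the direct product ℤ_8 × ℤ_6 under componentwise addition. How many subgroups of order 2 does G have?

3

|G| = 48 and 2 | 48, so subgroups of order 2 are possible by Lagrange.
The subgroups of order 2 are: {(0,0), (0,3)}; {(0,0), (4,0)}; {(0,0), (4,3)}.
So G has 3 subgroups of order 2.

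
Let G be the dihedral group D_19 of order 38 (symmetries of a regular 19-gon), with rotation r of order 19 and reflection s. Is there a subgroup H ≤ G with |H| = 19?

19 | 38. A subgroup of order 19 is {e, r, r^2, r^3, r^4, r^5, r^6, r^7, r^8, r^9, r^10, r^11, r^12, r^13, r^14, r^15, r^16, r^17, r^18}.

Yes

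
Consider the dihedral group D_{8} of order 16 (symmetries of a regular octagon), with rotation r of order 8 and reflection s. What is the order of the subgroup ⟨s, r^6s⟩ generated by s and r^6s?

8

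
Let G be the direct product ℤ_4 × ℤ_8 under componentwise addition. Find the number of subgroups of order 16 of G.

|G| = 32 and 16 | 32, so subgroups of order 16 are possible by Lagrange.
The subgroups of order 16 are: {(0,0), (0,1), (0,2), (0,3), (0,4), (0,5), (0,6), (0,7), (2,0), (2,1), (2,2), (2,3), (2,4), (2,5), (2,6), (2,7)}; {(0,0), (0,2), (0,4), (0,6), (1,0), (1,2), (1,4), (1,6), (2,0), (2,2), (2,4), (2,6), (3,0), (3,2), (3,4), (3,6)}; {(0,0), (0,2), (0,4), (0,6), (1,1), (1,3), (1,5), (1,7), (2,0), (2,2), (2,4), (2,6), (3,1), (3,3), (3,5), (3,7)}.
So G has 3 subgroups of order 16.

3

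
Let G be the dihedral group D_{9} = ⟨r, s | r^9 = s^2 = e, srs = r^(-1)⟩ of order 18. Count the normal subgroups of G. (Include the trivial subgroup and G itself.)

G has 16 subgroups. Checking conjugation-invariance by order — order 1: 1/1 normal; order 2: 0/9 normal; order 3: 1/1 normal; order 6: 0/3 normal; order 9: 1/1 normal; order 18: 1/1 normal.
Total normal subgroups: 4.

4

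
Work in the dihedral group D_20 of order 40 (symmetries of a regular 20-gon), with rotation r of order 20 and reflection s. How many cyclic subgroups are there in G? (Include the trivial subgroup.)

Group the elements of G by the cyclic subgroup they generate; each cyclic subgroup of order d accounts for φ(d) elements.
Cyclic subgroups by order — order 1: 1; order 2: 21; order 4: 1; order 5: 1; order 10: 1; order 20: 1.
Total: 26.

26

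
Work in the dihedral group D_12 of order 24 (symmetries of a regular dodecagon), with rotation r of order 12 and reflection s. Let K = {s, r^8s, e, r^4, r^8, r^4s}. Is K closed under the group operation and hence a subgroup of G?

Yes

|K| = 6 divides |G| = 24, consistent with Lagrange.
K contains the identity, every element's inverse is in K, and K is closed under ·: it is a subgroup.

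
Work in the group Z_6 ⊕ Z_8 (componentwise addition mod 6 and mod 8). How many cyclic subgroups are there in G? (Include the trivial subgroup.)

16

Each element a generates a cyclic subgroup ⟨a⟩; distinct elements may generate the same one (a cyclic group of order d has φ(d) generators).
Cyclic subgroups by order — order 1: 1; order 2: 3; order 3: 1; order 4: 2; order 6: 3; order 8: 2; order 12: 2; order 24: 2.
Total: 16.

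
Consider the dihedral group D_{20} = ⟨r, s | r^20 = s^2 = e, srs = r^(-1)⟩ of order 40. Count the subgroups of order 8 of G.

5

|G| = 40 and 8 | 40, so subgroups of order 8 are possible by Lagrange.
The subgroups of order 8 are: {e, r^5, r^10, r^15, s, r^5s, r^10s, r^15s}; {e, r^5, r^10, r^15, rs, r^6s, r^11s, r^16s}; {e, r^5, r^10, r^15, r^2s, r^7s, r^12s, r^17s}; {e, r^5, r^10, r^15, r^3s, r^8s, r^13s, r^18s}; … (5 in all).
So G has 5 subgroups of order 8.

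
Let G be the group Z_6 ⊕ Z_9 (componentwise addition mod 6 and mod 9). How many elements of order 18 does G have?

An element (a,b) has order lcm(ord(a), ord(b)); count pairs with lcm equal to 18.
Enumerating gives 18 such elements.

18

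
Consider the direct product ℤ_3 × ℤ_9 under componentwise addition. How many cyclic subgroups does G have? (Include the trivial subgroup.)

Group the elements of G by the cyclic subgroup they generate; each cyclic subgroup of order d accounts for φ(d) elements.
Cyclic subgroups by order — order 1: 1; order 3: 4; order 9: 3.
Total: 8.

8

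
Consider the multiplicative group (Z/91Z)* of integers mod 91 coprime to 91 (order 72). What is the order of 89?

Compute successive powers of 89 mod 91: 89, 4, 83, 16, 59, 64, 54, 74, …; 89^12 ≡ 1 (mod 91).
So |⟨89⟩| = 12.

12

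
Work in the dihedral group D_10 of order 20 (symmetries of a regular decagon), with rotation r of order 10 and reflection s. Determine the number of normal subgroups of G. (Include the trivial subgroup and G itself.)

7

G has 22 subgroups. Checking conjugation-invariance by order — order 1: 1/1 normal; order 2: 1/11 normal; order 4: 0/5 normal; order 5: 1/1 normal; order 10: 3/3 normal; order 20: 1/1 normal.
Total normal subgroups: 7.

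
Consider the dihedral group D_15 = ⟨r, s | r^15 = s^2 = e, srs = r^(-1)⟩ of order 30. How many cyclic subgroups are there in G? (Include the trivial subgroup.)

Each element a generates a cyclic subgroup ⟨a⟩; distinct elements may generate the same one (a cyclic group of order d has φ(d) generators).
Cyclic subgroups by order — order 1: 1; order 2: 15; order 3: 1; order 5: 1; order 15: 1.
Total: 19.

19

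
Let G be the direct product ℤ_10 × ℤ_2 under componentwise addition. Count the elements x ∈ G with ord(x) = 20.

0

An element (a,b) has order lcm(ord(a), ord(b)); count pairs with lcm equal to 20.
Enumerating gives 0 such elements.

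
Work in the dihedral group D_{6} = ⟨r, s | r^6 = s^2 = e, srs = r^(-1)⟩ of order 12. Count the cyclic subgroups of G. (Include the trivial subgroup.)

10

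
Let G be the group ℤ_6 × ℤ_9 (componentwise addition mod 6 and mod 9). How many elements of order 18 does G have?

18

An element (a,b) has order lcm(ord(a), ord(b)); count pairs with lcm equal to 18.
Enumerating gives 18 such elements.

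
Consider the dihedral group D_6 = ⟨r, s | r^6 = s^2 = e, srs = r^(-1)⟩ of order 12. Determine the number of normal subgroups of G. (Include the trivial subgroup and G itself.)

7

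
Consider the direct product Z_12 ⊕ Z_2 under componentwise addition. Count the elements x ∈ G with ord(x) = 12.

An element (a,b) has order lcm(ord(a), ord(b)); count pairs with lcm equal to 12.
Enumerating gives 8 such elements.

8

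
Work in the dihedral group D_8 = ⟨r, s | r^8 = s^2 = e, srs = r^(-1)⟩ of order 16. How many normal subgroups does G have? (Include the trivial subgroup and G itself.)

G has 19 subgroups. Checking conjugation-invariance by order — order 1: 1/1 normal; order 2: 1/9 normal; order 4: 1/5 normal; order 8: 3/3 normal; order 16: 1/1 normal.
Total normal subgroups: 7.

7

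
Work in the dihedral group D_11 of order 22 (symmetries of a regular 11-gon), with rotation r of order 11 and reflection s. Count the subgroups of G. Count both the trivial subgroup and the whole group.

|G| = 22, so by Lagrange every subgroup order divides 22. Divisors: 1, 2, 11, 22.
Subgroups by order — order 1: 1; order 2: 11; order 11: 1; order 22: 1.
Total: 1 + 11 + 1 + 1 = 14.

14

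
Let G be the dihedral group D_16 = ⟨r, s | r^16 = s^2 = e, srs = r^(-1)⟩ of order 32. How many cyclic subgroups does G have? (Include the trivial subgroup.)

A cyclic subgroup of order d is generated by each of its φ(d) elements of order d, so the cyclic subgroups of order d number (#elements of order d)/φ(d).
Cyclic subgroups by order — order 1: 1; order 2: 17; order 4: 1; order 8: 1; order 16: 1.
Total: 21.

21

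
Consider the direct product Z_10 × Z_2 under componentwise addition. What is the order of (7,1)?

The order of (7,1) in Z_10 × Z_2 is lcm(ord(7) in Z_10, ord(1) in Z_2).
ord(7) = 10 and ord(1) = 2, so |⟨(7,1)⟩| = lcm(10, 2) = 10.

10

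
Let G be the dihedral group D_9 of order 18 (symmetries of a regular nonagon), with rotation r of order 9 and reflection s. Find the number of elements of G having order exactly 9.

The elements of order 9 are: r, r^2, r^4, r^5, r^7, r^8.
That's 6.

6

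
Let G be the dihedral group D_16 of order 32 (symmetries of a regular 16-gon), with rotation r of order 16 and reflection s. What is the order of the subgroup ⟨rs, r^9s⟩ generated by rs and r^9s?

4

|⟨rs⟩| = 2 and |⟨r^9s⟩| = 2, so |H| is a multiple of lcm(2, 2) = 2 and divides |G| = 32.
Closing under the operation: H = {e, r^8, rs, r^9s}, so |H| = 4.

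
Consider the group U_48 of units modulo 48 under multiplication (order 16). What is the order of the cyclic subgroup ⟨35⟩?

4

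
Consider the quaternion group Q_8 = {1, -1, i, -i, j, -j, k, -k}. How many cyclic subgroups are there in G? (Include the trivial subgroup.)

5

A cyclic subgroup of order d is generated by each of its φ(d) elements of order d, so the cyclic subgroups of order d number (#elements of order d)/φ(d).
Cyclic subgroups by order — order 1: 1; order 2: 1; order 4: 3.
Total: 5.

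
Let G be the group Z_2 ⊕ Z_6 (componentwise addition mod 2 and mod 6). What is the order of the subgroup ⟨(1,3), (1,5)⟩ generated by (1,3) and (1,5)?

6

|⟨(1,3)⟩| = 2 and |⟨(1,5)⟩| = 6, so |H| is a multiple of lcm(2, 6) = 6 and divides |G| = 12.
Closing under the operation: H = {(0,0), (0,2), (0,4), (1,1), (1,3), (1,5)}, so |H| = 6.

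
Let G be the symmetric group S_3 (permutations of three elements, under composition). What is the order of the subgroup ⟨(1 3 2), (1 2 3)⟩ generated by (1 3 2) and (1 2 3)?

|⟨(1 3 2)⟩| = 3 and |⟨(1 2 3)⟩| = 3, so |H| is a multiple of lcm(3, 3) = 3 and divides |G| = 6.
Closing under the operation: H = {e, (1 2 3), (1 3 2)}, so |H| = 3.

3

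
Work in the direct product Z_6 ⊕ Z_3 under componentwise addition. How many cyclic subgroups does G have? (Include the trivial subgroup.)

Group the elements of G by the cyclic subgroup they generate; each cyclic subgroup of order d accounts for φ(d) elements.
Cyclic subgroups by order — order 1: 1; order 2: 1; order 3: 4; order 6: 4.
Total: 10.

10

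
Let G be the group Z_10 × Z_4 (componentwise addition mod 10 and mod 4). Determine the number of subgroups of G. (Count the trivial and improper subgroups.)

|G| = 40, so by Lagrange every subgroup order divides 40. Divisors: 1, 2, 4, 5, 8, 10, 20, 40.
Subgroups by order — order 1: 1; order 2: 3; order 4: 3; order 5: 1; order 8: 1; order 10: 3; order 20: 3; order 40: 1.
Total: 1 + 3 + 3 + 1 + 1 + 3 + 3 + 1 = 16.

16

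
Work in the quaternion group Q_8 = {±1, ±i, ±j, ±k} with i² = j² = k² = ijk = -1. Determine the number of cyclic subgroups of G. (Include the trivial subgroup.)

Each element a generates a cyclic subgroup ⟨a⟩; distinct elements may generate the same one (a cyclic group of order d has φ(d) generators).
Cyclic subgroups by order — order 1: 1; order 2: 1; order 4: 3.
Total: 5.

5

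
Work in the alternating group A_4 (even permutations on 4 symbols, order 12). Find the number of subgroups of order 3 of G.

|G| = 12 and 3 | 12, so subgroups of order 3 are possible by Lagrange.
The subgroups of order 3 are: {e, (1 2 3), (1 3 2)}; {e, (1 2 4), (1 4 2)}; {e, (1 3 4), (1 4 3)}; {e, (2 3 4), (2 4 3)}.
So G has 4 subgroups of order 3.

4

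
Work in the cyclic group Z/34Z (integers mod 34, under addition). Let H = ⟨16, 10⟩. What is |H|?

17

|⟨16⟩| = 17 and |⟨10⟩| = 17, so |H| is a multiple of lcm(17, 17) = 17 and divides |G| = 34.
Closing under the operation: H = {0, 2, 4, 6, 8, 10, 12, 14, 16, 18, 20, 22, 24, 26, 28, 30, 32}, so |H| = 17.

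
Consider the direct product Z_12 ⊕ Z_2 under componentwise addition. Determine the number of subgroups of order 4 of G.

3

|G| = 24 and 4 | 24, so subgroups of order 4 are possible by Lagrange.
The subgroups of order 4 are: {(0,0), (0,1), (6,0), (6,1)}; {(0,0), (3,0), (6,0), (9,0)}; {(0,0), (3,1), (6,0), (9,1)}.
So G has 3 subgroups of order 4.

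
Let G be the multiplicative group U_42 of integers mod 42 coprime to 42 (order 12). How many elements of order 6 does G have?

6

The elements of order 6 are: 5, 11, 17, 19, 23, 31.
That's 6.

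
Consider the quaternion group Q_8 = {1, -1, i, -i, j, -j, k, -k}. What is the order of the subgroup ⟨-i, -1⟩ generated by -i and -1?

|⟨-i⟩| = 4 and |⟨-1⟩| = 2, so |H| is a multiple of lcm(4, 2) = 4 and divides |G| = 8.
Closing under the operation: H = {1, -1, i, -i}, so |H| = 4.

4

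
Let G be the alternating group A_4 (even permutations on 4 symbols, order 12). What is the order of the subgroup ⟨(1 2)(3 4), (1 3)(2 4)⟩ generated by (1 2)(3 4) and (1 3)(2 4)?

4

|⟨(1 2)(3 4)⟩| = 2 and |⟨(1 3)(2 4)⟩| = 2, so |H| is a multiple of lcm(2, 2) = 2 and divides |G| = 12.
Closing under the operation: H = {e, (1 2)(3 4), (1 3)(2 4), (1 4)(2 3)}, so |H| = 4.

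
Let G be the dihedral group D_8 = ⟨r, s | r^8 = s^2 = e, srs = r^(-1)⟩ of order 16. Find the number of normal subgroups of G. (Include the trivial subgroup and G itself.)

G has 19 subgroups. Checking conjugation-invariance by order — order 1: 1/1 normal; order 2: 1/9 normal; order 4: 1/5 normal; order 8: 3/3 normal; order 16: 1/1 normal.
Total normal subgroups: 7.

7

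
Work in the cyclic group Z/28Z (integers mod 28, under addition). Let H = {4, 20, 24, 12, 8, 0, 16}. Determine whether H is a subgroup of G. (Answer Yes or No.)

Yes

|H| = 7 divides |G| = 28, consistent with Lagrange.
H contains the identity, every element's inverse is in H, and H is closed under +: it is a subgroup.
In fact H = ⟨16⟩.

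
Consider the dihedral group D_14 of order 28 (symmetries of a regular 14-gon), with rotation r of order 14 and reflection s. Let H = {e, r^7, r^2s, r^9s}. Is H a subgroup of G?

|H| = 4 divides |G| = 28, consistent with Lagrange.
H contains the identity, every element's inverse is in H, and H is closed under ·: it is a subgroup.

Yes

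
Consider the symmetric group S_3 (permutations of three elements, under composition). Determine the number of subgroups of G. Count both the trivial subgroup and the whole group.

6

|G| = 6, so by Lagrange every subgroup order divides 6. Divisors: 1, 2, 3, 6.
Subgroups by order — order 1: 1; order 2: 3; order 3: 1; order 6: 1.
Total: 1 + 3 + 1 + 1 = 6.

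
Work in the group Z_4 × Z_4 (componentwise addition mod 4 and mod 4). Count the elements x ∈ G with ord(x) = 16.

0

An element (a,b) has order lcm(ord(a), ord(b)); count pairs with lcm equal to 16.
Enumerating gives 0 such elements.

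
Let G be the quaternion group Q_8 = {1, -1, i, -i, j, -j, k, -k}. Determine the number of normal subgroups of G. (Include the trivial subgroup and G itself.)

6

G has 6 subgroups. Checking conjugation-invariance by order — order 1: 1/1 normal; order 2: 1/1 normal; order 4: 3/3 normal; order 8: 1/1 normal.
Total normal subgroups: 6.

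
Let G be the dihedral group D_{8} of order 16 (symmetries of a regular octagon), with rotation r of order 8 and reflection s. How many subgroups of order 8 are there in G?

3

|G| = 16 and 8 | 16, so subgroups of order 8 are possible by Lagrange.
The subgroups of order 8 are: {e, r, r^2, r^3, r^4, r^5, r^6, r^7}; {e, r^2, r^4, r^6, s, r^2s, r^4s, r^6s}; {e, r^2, r^4, r^6, rs, r^3s, r^5s, r^7s}.
So G has 3 subgroups of order 8.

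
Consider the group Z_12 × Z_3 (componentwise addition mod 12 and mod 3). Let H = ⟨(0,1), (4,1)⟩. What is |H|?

|⟨(0,1)⟩| = 3 and |⟨(4,1)⟩| = 3, so |H| is a multiple of lcm(3, 3) = 3 and divides |G| = 36.
Closing under the operation: H = {(0,0), (0,1), (0,2), (4,0), (4,1), (4,2), (8,0), (8,1), (8,2)}, so |H| = 9.

9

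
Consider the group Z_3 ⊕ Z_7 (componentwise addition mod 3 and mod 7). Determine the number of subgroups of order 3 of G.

1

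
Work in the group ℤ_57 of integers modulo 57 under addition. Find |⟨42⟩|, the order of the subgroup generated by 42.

In ℤ_57, the order of an element a is n/gcd(a, n).
gcd(42, 57) = 3, so |⟨42⟩| = 57/3 = 19.

19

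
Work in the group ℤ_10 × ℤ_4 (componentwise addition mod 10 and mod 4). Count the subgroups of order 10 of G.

3

|G| = 40 and 10 | 40, so subgroups of order 10 are possible by Lagrange.
The subgroups of order 10 are: {(0,0), (0,2), (2,0), (2,2), (4,0), (4,2), (6,0), (6,2), (8,0), (8,2)}; {(0,0), (1,0), (2,0), (3,0), (4,0), (5,0), (6,0), (7,0), (8,0), (9,0)}; {(0,0), (1,2), (2,0), (3,2), (4,0), (5,2), (6,0), (7,2), (8,0), (9,2)}.
So G has 3 subgroups of order 10.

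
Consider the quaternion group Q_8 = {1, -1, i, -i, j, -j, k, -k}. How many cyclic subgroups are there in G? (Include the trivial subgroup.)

5

Each element a generates a cyclic subgroup ⟨a⟩; distinct elements may generate the same one (a cyclic group of order d has φ(d) generators).
Cyclic subgroups by order — order 1: 1; order 2: 1; order 4: 3.
Total: 5.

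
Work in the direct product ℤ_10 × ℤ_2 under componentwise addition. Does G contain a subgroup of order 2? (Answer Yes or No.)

2 | 20. A subgroup of order 2 is {(0,0), (0,1)}.

Yes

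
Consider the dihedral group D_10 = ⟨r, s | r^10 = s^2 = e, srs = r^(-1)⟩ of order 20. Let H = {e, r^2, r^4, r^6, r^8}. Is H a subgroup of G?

|H| = 5 divides |G| = 20, consistent with Lagrange.
H contains the identity, every element's inverse is in H, and H is closed under ·: it is a subgroup.
In fact H = ⟨r^4⟩.

Yes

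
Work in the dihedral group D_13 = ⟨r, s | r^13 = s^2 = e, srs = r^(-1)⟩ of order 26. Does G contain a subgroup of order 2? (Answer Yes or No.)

2 | 26. A subgroup of order 2 is {e, r^10s}.

Yes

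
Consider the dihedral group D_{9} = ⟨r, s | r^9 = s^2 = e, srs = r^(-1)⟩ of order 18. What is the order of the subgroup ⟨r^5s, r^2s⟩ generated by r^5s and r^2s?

|⟨r^5s⟩| = 2 and |⟨r^2s⟩| = 2, so |H| is a multiple of lcm(2, 2) = 2 and divides |G| = 18.
Closing under the operation: H = {e, r^3, r^6, r^2s, r^5s, r^8s}, so |H| = 6.

6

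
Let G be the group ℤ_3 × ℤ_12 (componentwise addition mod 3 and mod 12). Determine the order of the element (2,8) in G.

3

The order of (2,8) in Z_3 × Z_12 is lcm(ord(2) in Z_3, ord(8) in Z_12).
ord(2) = 3 and ord(8) = 3, so |⟨(2,8)⟩| = lcm(3, 3) = 3.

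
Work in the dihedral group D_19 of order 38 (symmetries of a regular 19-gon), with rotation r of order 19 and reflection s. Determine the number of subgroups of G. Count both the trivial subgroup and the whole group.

|G| = 38, so by Lagrange every subgroup order divides 38. Divisors: 1, 2, 19, 38.
Subgroups by order — order 1: 1; order 2: 19; order 19: 1; order 38: 1.
Total: 1 + 19 + 1 + 1 = 22.

22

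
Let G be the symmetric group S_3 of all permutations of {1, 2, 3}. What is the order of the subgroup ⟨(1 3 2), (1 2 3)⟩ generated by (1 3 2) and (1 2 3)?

|⟨(1 3 2)⟩| = 3 and |⟨(1 2 3)⟩| = 3, so |H| is a multiple of lcm(3, 3) = 3 and divides |G| = 6.
Closing under the operation: H = {e, (1 2 3), (1 3 2)}, so |H| = 3.

3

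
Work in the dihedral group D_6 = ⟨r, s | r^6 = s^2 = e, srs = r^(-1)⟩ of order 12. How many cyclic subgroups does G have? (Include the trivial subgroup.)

Group the elements of G by the cyclic subgroup they generate; each cyclic subgroup of order d accounts for φ(d) elements.
Cyclic subgroups by order — order 1: 1; order 2: 7; order 3: 1; order 6: 1.
Total: 10.

10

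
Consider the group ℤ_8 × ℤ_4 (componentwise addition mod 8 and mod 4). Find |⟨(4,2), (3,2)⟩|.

16

|⟨(4,2)⟩| = 2 and |⟨(3,2)⟩| = 8, so |H| is a multiple of lcm(2, 8) = 8 and divides |G| = 32.
Closing under the operation: H = {(0,0), (0,2), (1,0), (1,2), (2,0), (2,2), (3,0), (3,2), (4,0), (4,2), (5,0), (5,2), (6,0), (6,2), (7,0), (7,2)}, so |H| = 16.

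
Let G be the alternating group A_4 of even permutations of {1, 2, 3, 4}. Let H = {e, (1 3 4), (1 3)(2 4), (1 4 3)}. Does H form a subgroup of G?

No

Closure fails: (1 4 3) ∘ (1 3)(2 4) = (2 3 4) ∉ H. So H is not a subgroup.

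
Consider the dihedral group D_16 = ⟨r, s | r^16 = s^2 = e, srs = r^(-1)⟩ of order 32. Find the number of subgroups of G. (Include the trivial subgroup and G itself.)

|G| = 32, so by Lagrange every subgroup order divides 32. Divisors: 1, 2, 4, 8, 16, 32.
Subgroups by order — order 1: 1; order 2: 17; order 4: 9; order 8: 5; order 16: 3; order 32: 1.
Total: 1 + 17 + 9 + 5 + 3 + 1 = 36.

36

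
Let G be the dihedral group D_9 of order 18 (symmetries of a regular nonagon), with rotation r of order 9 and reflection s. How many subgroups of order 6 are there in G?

3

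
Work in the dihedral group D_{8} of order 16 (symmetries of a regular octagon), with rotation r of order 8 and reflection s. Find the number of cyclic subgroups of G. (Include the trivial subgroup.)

12

Each element a generates a cyclic subgroup ⟨a⟩; distinct elements may generate the same one (a cyclic group of order d has φ(d) generators).
Cyclic subgroups by order — order 1: 1; order 2: 9; order 4: 1; order 8: 1.
Total: 12.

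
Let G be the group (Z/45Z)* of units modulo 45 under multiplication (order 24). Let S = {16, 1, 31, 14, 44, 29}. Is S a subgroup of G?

Yes

|S| = 6 divides |G| = 24, consistent with Lagrange.
S contains the identity, every element's inverse is in S, and S is closed under ·: it is a subgroup.
In fact S = ⟨29⟩.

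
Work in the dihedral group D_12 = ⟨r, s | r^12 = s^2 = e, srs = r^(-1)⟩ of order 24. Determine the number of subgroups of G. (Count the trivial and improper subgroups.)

34

|G| = 24, so by Lagrange every subgroup order divides 24. Divisors: 1, 2, 3, 4, 6, 8, 12, 24.
Subgroups by order — order 1: 1; order 2: 13; order 3: 1; order 4: 7; order 6: 5; order 8: 3; order 12: 3; order 24: 1.
Total: 1 + 13 + 1 + 7 + 5 + 3 + 3 + 1 = 34.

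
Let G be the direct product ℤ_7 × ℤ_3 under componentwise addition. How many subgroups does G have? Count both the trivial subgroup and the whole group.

4

|G| = 21, so by Lagrange every subgroup order divides 21. Divisors: 1, 3, 7, 21.
Subgroups by order — order 1: 1; order 3: 1; order 7: 1; order 21: 1.
Total: 1 + 1 + 1 + 1 = 4.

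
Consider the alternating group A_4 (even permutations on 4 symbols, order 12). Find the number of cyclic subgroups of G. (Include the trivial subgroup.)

8

Group the elements of G by the cyclic subgroup they generate; each cyclic subgroup of order d accounts for φ(d) elements.
Cyclic subgroups by order — order 1: 1; order 2: 3; order 3: 4.
Total: 8.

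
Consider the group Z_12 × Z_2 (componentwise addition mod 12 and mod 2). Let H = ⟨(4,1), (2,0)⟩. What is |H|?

12

|⟨(4,1)⟩| = 6 and |⟨(2,0)⟩| = 6, so |H| is a multiple of lcm(6, 6) = 6 and divides |G| = 24.
Closing under the operation: H = {(0,0), (0,1), (2,0), (2,1), (4,0), (4,1), (6,0), (6,1), (8,0), (8,1), (10,0), (10,1)}, so |H| = 12.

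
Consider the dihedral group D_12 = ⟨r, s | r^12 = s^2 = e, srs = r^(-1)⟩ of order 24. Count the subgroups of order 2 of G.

|G| = 24 and 2 | 24, so subgroups of order 2 are possible by Lagrange.
The subgroups of order 2 are: {e, r^10s}; {e, r^11s}; {e, r^2s}; {e, r^3s}; … (13 in all).
So G has 13 subgroups of order 2.

13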